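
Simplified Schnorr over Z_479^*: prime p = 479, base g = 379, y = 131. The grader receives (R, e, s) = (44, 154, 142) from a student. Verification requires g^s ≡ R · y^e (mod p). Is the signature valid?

valid

g^s mod p:
379^142 mod 479 = 56
R · y^e mod p:
131^154 mod 479 = 219
44·219 = 9636 ≡ 56 (mod 479)
56 ≡ 56 (mod 479); signature holds.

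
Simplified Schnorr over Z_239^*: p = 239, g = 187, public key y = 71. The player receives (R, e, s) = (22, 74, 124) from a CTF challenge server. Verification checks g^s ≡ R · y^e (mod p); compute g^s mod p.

187^124 mod 239 = 36

36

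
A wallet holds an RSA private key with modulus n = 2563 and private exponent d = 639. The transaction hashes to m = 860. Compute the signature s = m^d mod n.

m^639 mod 2563 = 72

72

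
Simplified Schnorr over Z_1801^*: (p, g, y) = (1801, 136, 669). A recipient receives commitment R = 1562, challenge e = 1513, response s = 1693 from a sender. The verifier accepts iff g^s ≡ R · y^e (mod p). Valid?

no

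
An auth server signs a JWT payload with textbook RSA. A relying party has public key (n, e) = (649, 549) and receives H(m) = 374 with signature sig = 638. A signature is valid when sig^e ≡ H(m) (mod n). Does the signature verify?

verifies

sig^2 ≡ 638^2 = 407044 ≡ 121
sig^4 ≡ 121^2 = 14641 ≡ 363
sig^8 ≡ 363^2 = 131769 ≡ 22
sig^16 ≡ 22^2 = 484
sig^32 ≡ 484^2 = 234256 ≡ 616
sig^64 ≡ 616^2 = 379456 ≡ 440
sig^128 ≡ 440^2 = 193600 ≡ 198
sig^256 ≡ 198^2 = 39204 ≡ 264
sig^512 ≡ 264^2 = 69696 ≡ 253
549 = 512 + 32 + 4 + 1, so sig^549 ≡ 253·616·363·638 ≡ 374 (mod 649)
374 = H(m), so the signature checks out.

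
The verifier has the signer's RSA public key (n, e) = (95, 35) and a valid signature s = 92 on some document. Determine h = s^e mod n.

63

s^2 ≡ 92^2 = 8464 ≡ 9
s^4 ≡ 9^2 = 81
s^8 ≡ 81^2 = 6561 ≡ 6
s^16 ≡ 6^2 = 36
s^32 ≡ 36^2 = 1296 ≡ 61
35 = 32 + 2 + 1, so s^35 ≡ 61·9·92 ≡ 63 (mod 95)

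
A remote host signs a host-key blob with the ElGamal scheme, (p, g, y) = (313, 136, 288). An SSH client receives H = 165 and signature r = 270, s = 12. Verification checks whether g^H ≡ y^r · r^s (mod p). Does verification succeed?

Left side g^H mod p:
136^2 = 18496 ≡ 29
136^4 ≡ 29^2 = 841 ≡ 215
136^8 ≡ 215^2 = 46225 ≡ 214
136^16 ≡ 214^2 = 45796 ≡ 98
136^32 ≡ 98^2 = 9604 ≡ 214
136^64 ≡ 214^2 = 45796 ≡ 98
136^128 ≡ 98^2 = 9604 ≡ 214
165 = 128 + 32 + 4 + 1, so 136^165 ≡ 214·214·215·136 ≡ 5 (mod 313)
Right side y^r · r^s mod p:
288^2 = 82944 ≡ 312
288^4 ≡ 312^2 = 97344 ≡ 1
288^8 ≡ 1^2 = 1
288^16 ≡ 1^2 = 1
288^32 ≡ 1^2 = 1
288^64 ≡ 1^2 = 1
288^128 ≡ 1^2 = 1
288^256 ≡ 1^2 = 1
270 = 256 + 8 + 4 + 2, so 288^270 ≡ 1·1·1·312 ≡ 312 (mod 313)
270^2 = 72900 ≡ 284
270^4 ≡ 284^2 = 80656 ≡ 215
270^8 ≡ 215^2 = 46225 ≡ 214
12 = 8 + 4, so 270^12 ≡ 214·215 ≡ 312 (mod 313)
312·312 = 97344 ≡ 1 (mod 313)
5 ≠ 1, so verification fails.

fails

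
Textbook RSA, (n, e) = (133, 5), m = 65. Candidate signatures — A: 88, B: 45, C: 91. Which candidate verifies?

Candidate A: 88^5 mod 133 = 65
  → matches m = 65
Candidate B: 45^5 mod 133 = 68
Candidate C: 91^5 mod 133 = 21

A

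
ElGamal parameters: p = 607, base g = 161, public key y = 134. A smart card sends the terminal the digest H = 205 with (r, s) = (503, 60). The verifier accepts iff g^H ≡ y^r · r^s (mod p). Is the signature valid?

Left side g^H mod p:
161^2 = 25921 ≡ 427
161^4 ≡ 427^2 = 182329 ≡ 229
161^8 ≡ 229^2 = 52441 ≡ 239
161^16 ≡ 239^2 = 57121 ≡ 63
161^32 ≡ 63^2 = 3969 ≡ 327
161^64 ≡ 327^2 = 106929 ≡ 97
161^128 ≡ 97^2 = 9409 ≡ 304
205 = 128 + 64 + 8 + 4 + 1, so 161^205 ≡ 304·97·239·229·161 ≡ 469 (mod 607)
Right side y^r · r^s mod p:
134^2 = 17956 ≡ 353
134^4 ≡ 353^2 = 124609 ≡ 174
134^8 ≡ 174^2 = 30276 ≡ 533
134^16 ≡ 533^2 = 284089 ≡ 13
134^32 ≡ 13^2 = 169
134^64 ≡ 169^2 = 28561 ≡ 32
134^128 ≡ 32^2 = 1024 ≡ 417
134^256 ≡ 417^2 = 173889 ≡ 287
503 = 256 + 128 + 64 + 32 + 16 + 4 + 2 + 1, so 134^503 ≡ 287·417·32·169·13·174·353·134 ≡ 474 (mod 607)
503^2 = 253009 ≡ 497
503^4 ≡ 497^2 = 247009 ≡ 567
503^8 ≡ 567^2 = 321489 ≡ 386
503^16 ≡ 386^2 = 148996 ≡ 281
503^32 ≡ 281^2 = 78961 ≡ 51
60 = 32 + 16 + 8 + 4, so 503^60 ≡ 51·281·386·567 ≡ 284 (mod 607)
474·284 = 134616 ≡ 469 (mod 607)
469 ≡ 469 (mod 607), so the signature is genuine.

valid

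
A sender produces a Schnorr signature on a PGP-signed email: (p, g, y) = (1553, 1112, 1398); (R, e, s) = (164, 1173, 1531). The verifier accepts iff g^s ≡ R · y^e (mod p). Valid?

no

g^s mod p:
Squares mod 1553: 1112^1≡1112, 1112^2≡356, 1112^4≡943, 1112^8≡933, 1112^16≡809, 1112^32≡668, 1112^64≡513, 1112^128≡712, 1112^256≡666, 1112^512≡951, 1112^1024≡555
1531 = 1024 + 256 + 128 + 64 + 32 + 16 + 8 + 2 + 1, so 1112^1531 ≡ 555·666·712·513·668·809·933·356·1112 ≡ 514 (mod 1553)
R · y^e mod p:
Squares mod 1553: 1398^1≡1398, 1398^2≡730, 1398^4≡221, 1398^8≡698, 1398^16≡1115, 1398^32≡825, 1398^64≡411, 1398^128≡1197, 1398^256≡943, 1398^512≡933, 1398^1024≡809
1173 = 1024 + 128 + 16 + 4 + 1, so 1398^1173 ≡ 809·1197·1115·221·1398 ≡ 520 (mod 1553)
164·520 = 85280 ≡ 1418 (mod 1553)
514 ≠ 1418; the check fails.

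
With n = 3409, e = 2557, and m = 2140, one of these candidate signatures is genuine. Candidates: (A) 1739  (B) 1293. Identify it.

B

Candidate A: 1739^2 = 3024121 ≡ 338; 1739^4 ≡ 338^2 = 114244 ≡ 1747; 1739^8 ≡ 1747^2 = 3052009 ≡ 954; 1739^16 ≡ 954^2 = 910116 ≡ 3322; 1739^32 ≡ 3322^2 = 11035684 ≡ 751; 1739^64 ≡ 751^2 = 564001 ≡ 1516; 1739^128 ≡ 1516^2 = 2298256 ≡ 590; 1739^256 ≡ 590^2 = 348100 ≡ 382; 1739^512 ≡ 382^2 = 145924 ≡ 2746; 1739^1024 ≡ 2746^2 = 7540516 ≡ 3217; 1739^2048 ≡ 3217^2 = 10349089 ≡ 2774; 2557 = 2048 + 256 + 128 + 64 + 32 + 16 + 8 + 4 + 1, so 1739^2557 ≡ 2774·382·590·1516·751·3322·954·1747·1739 ≡ 857 (mod 3409)
Candidate B: 1293^2 = 1671849 ≡ 1439; 1293^4 ≡ 1439^2 = 2070721 ≡ 1458; 1293^8 ≡ 1458^2 = 2125764 ≡ 1957; 1293^16 ≡ 1957^2 = 3829849 ≡ 1542; 1293^32 ≡ 1542^2 = 2377764 ≡ 1691; 1293^64 ≡ 1691^2 = 2859481 ≡ 2739; 1293^128 ≡ 2739^2 = 7502121 ≡ 2321; 1293^256 ≡ 2321^2 = 5387041 ≡ 821; 1293^512 ≡ 821^2 = 674041 ≡ 2468; 1293^1024 ≡ 2468^2 = 6091024 ≡ 2550; 1293^2048 ≡ 2550^2 = 6502500 ≡ 1537; 2557 = 2048 + 256 + 128 + 64 + 32 + 16 + 8 + 4 + 1, so 1293^2557 ≡ 1537·821·2321·2739·1691·1542·1957·1458·1293 ≡ 2140 (mod 3409)
  → matches m = 2140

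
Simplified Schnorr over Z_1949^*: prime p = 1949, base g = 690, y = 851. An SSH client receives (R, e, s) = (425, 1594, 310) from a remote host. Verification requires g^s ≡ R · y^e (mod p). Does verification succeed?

g^s mod p:
690^310 mod 1949 = 1199
R · y^e mod p:
851^1594 mod 1949 = 56
425·56 = 23800 ≡ 412 (mod 1949)
1199 ≠ 412; the check fails.

fails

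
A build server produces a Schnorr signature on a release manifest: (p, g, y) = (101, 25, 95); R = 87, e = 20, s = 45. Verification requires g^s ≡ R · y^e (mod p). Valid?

g^s mod p:
25^2 = 625 ≡ 19
25^4 ≡ 19^2 = 361 ≡ 58
25^8 ≡ 58^2 = 3364 ≡ 31
25^16 ≡ 31^2 = 961 ≡ 52
25^32 ≡ 52^2 = 2704 ≡ 78
45 = 32 + 8 + 4 + 1, so 25^45 ≡ 78·31·58·25 ≡ 87 (mod 101)
R · y^e mod p:
95^2 = 9025 ≡ 36
95^4 ≡ 36^2 = 1296 ≡ 84
95^8 ≡ 84^2 = 7056 ≡ 87
95^16 ≡ 87^2 = 7569 ≡ 95
20 = 16 + 4, so 95^20 ≡ 95·84 ≡ 1 (mod 101)
87·1 = 87 ≡ 87 (mod 101)
87 ≡ 87 (mod 101); signature holds.

yes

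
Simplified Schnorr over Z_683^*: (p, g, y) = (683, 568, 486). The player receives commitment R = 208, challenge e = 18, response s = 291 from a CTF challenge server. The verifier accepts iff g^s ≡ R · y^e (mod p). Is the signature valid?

g^s mod p:
568^291 mod 683 = 557
R · y^e mod p:
486^18 mod 683 = 400
208·400 = 83200 ≡ 557 (mod 683)
557 ≡ 557 (mod 683); signature holds.

valid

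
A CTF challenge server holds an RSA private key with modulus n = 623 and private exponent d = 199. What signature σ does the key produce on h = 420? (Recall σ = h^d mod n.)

Squares mod 623: h^1≡420, h^2≡91, h^4≡182, h^8≡105, h^16≡434, h^32≡210, h^64≡490, h^128≡245
199 = 128 + 64 + 4 + 2 + 1, so h^199 ≡ 245·490·182·91·420 ≡ 420 (mod 623)

420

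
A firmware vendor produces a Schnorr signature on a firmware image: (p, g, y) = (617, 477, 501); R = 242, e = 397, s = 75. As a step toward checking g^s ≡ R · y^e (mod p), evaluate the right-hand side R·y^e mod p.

93

Squares mod 617: 501^1≡501, 501^2≡499, 501^4≡350, 501^8≡334, 501^16≡496, 501^32≡450, 501^64≡124, 501^128≡568, 501^256≡550
397 = 256 + 128 + 8 + 4 + 1, so 501^397 ≡ 550·568·334·350·501 ≡ 212 (mod 617)
R · y^e ≡ 242·212 = 51304 ≡ 93 (mod 617)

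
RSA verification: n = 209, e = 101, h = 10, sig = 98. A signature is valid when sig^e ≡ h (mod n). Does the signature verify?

sig^2 ≡ 98^2 = 9604 ≡ 199
sig^4 ≡ 199^2 = 39601 ≡ 100
sig^8 ≡ 100^2 = 10000 ≡ 177
sig^16 ≡ 177^2 = 31329 ≡ 188
sig^32 ≡ 188^2 = 35344 ≡ 23
sig^64 ≡ 23^2 = 529 ≡ 111
101 = 64 + 32 + 4 + 1, so sig^101 ≡ 111·23·100·98 ≡ 10 (mod 209)
10 = h, so the signature checks out.

verifies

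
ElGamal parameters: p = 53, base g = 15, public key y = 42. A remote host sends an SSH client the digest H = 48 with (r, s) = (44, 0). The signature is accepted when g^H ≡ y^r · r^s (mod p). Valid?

Left side g^H mod p:
15^2 = 225 ≡ 13
15^4 ≡ 13^2 = 169 ≡ 10
15^8 ≡ 10^2 = 100 ≡ 47
15^16 ≡ 47^2 = 2209 ≡ 36
15^32 ≡ 36^2 = 1296 ≡ 24
48 = 32 + 16, so 15^48 ≡ 24·36 ≡ 16 (mod 53)
Right side y^r · r^s mod p:
42^2 = 1764 ≡ 15
42^4 ≡ 15^2 = 225 ≡ 13
42^8 ≡ 13^2 = 169 ≡ 10
42^16 ≡ 10^2 = 100 ≡ 47
42^32 ≡ 47^2 = 2209 ≡ 36
44 = 32 + 8 + 4, so 42^44 ≡ 36·10·13 ≡ 16 (mod 53)
44^0 mod 53 = 1
16·1 = 16 ≡ 16 (mod 53)
16 ≡ 16 (mod 53), so the signature is genuine.

yes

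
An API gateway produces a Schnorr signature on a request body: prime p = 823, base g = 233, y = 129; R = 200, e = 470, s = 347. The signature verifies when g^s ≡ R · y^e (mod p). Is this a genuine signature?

g^s mod p:
Squares mod 823: 233^1≡233, 233^2≡794, 233^4≡18, 233^8≡324, 233^16≡455, 233^32≡452, 233^64≡200, 233^128≡496, 233^256≡762
347 = 256 + 64 + 16 + 8 + 2 + 1, so 233^347 ≡ 762·200·455·324·794·233 ≡ 465 (mod 823)
R · y^e mod p:
Squares mod 823: 129^1≡129, 129^2≡181, 129^4≡664, 129^8≡591, 129^16≡329, 129^32≡428, 129^64≡478, 129^128≡513, 129^256≡632
470 = 256 + 128 + 64 + 16 + 4 + 2, so 129^470 ≡ 632·513·478·329·664·181 ≡ 599 (mod 823)
200·599 = 119800 ≡ 465 (mod 823)
465 ≡ 465 (mod 823); signature holds.

genuine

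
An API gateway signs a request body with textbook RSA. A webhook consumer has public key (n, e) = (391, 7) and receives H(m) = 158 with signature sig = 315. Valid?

no

sig^2 ≡ 315^2 = 99225 ≡ 302
sig^4 ≡ 302^2 = 91204 ≡ 101
7 = 4 + 2 + 1, so sig^7 ≡ 101·302·315 ≡ 87 (mod 391)
87 ≠ 158, so verification fails.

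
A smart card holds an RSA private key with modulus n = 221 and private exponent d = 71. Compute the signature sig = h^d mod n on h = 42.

100

h^2 ≡ 42^2 = 1764 ≡ 217
h^4 ≡ 217^2 = 47089 ≡ 16
h^8 ≡ 16^2 = 256 ≡ 35
h^16 ≡ 35^2 = 1225 ≡ 120
h^32 ≡ 120^2 = 14400 ≡ 35
h^64 ≡ 35^2 = 1225 ≡ 120
71 = 64 + 4 + 2 + 1, so h^71 ≡ 120·16·217·42 ≡ 100 (mod 221)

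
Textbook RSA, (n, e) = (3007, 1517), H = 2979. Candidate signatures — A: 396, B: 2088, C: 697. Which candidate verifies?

Candidate A: Squares mod 3007: 396^1≡396, 396^2≡452, 396^4≡2835, 396^8≡2521, 396^16≡1650, 396^32≡1165, 396^64≡1068, 396^128≡971, 396^256≡1650, 396^512≡1165, 396^1024≡1068; 1517 = 1024 + 256 + 128 + 64 + 32 + 8 + 4 + 1, so 396^1517 ≡ 1068·1650·971·1068·1165·2521·2835·396 ≡ 2152 (mod 3007)
Candidate B: Squares mod 3007: 2088^1≡2088, 2088^2≡2601, 2088^4≡2458, 2088^8≡701, 2088^16≡1260, 2088^32≡2911, 2088^64≡195, 2088^128≡1941, 2088^256≡2717, 2088^512≡2911, 2088^1024≡195; 1517 = 1024 + 256 + 128 + 64 + 32 + 8 + 4 + 1, so 2088^1517 ≡ 195·2717·1941·195·2911·701·2458·2088 ≡ 2979 (mod 3007)
  → matches H = 2979
Candidate C: Squares mod 3007: 697^1≡697, 697^2≡1682, 697^4≡2544, 697^8≡872, 697^16≡2620, 697^32≡2426, 697^64≡777, 697^128≡2329, 697^256≡2620, 697^512≡2426, 697^1024≡777; 1517 = 1024 + 256 + 128 + 64 + 32 + 8 + 4 + 1, so 697^1517 ≡ 777·2620·2329·777·2426·872·2544·697 ≡ 2999 (mod 3007)

B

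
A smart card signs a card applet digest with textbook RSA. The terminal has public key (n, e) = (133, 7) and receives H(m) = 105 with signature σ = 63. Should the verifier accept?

reject

σ^2 ≡ 63^2 = 3969 ≡ 112
σ^4 ≡ 112^2 = 12544 ≡ 42
7 = 4 + 2 + 1, so σ^7 ≡ 42·112·63 ≡ 28 (mod 133)
σ^7 mod 133 = 28, but H(m) = 105.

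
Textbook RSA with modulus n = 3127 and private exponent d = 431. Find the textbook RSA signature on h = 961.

2283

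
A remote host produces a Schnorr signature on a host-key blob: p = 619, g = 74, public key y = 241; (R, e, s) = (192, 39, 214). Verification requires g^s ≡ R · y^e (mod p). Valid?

no

g^s mod p:
74^2 = 5476 ≡ 524
74^4 ≡ 524^2 = 274576 ≡ 359
74^8 ≡ 359^2 = 128881 ≡ 129
74^16 ≡ 129^2 = 16641 ≡ 547
74^32 ≡ 547^2 = 299209 ≡ 232
74^64 ≡ 232^2 = 53824 ≡ 590
74^128 ≡ 590^2 = 348100 ≡ 222
214 = 128 + 64 + 16 + 4 + 2, so 74^214 ≡ 222·590·547·359·524 ≡ 129 (mod 619)
R · y^e mod p:
241^2 = 58081 ≡ 514
241^4 ≡ 514^2 = 264196 ≡ 502
241^8 ≡ 502^2 = 252004 ≡ 71
241^16 ≡ 71^2 = 5041 ≡ 89
241^32 ≡ 89^2 = 7921 ≡ 493
39 = 32 + 4 + 2 + 1, so 241^39 ≡ 493·502·514·241 ≡ 230 (mod 619)
192·230 = 44160 ≡ 211 (mod 619)
129 ≠ 211; the check fails.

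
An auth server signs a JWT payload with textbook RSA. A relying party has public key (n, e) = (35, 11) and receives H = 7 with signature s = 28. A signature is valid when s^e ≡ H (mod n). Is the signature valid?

s^2 ≡ 28^2 = 784 ≡ 14
s^4 ≡ 14^2 = 196 ≡ 21
s^8 ≡ 21^2 = 441 ≡ 21
11 = 8 + 2 + 1, so s^11 ≡ 21·14·28 ≡ 7 (mod 35)
s^11 mod 35 = 7 matches H.

valid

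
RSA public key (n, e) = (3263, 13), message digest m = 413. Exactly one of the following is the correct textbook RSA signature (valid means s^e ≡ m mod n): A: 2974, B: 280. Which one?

A

Candidate A: 2974^13 mod 3263 = 413
  → matches m = 413
Candidate B: 280^13 mod 3263 = 2425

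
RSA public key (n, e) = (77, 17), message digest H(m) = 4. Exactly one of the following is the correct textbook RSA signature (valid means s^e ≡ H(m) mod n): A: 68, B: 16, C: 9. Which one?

C

Candidate A: Squares mod 77: 68^1≡68, 68^2≡4, 68^4≡16, 68^8≡25, 68^16≡9; 17 = 16 + 1, so 68^17 ≡ 9·68 ≡ 73 (mod 77)
Candidate B: Squares mod 77: 16^1≡16, 16^2≡25, 16^4≡9, 16^8≡4, 16^16≡16; 17 = 16 + 1, so 16^17 ≡ 16·16 ≡ 25 (mod 77)
Candidate C: Squares mod 77: 9^1≡9, 9^2≡4, 9^4≡16, 9^8≡25, 9^16≡9; 17 = 16 + 1, so 9^17 ≡ 9·9 ≡ 4 (mod 77)
  → matches H(m) = 4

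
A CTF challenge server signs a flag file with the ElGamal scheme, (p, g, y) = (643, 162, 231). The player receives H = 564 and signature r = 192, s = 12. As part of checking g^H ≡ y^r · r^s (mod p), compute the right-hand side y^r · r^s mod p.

321

231^2 = 53361 ≡ 635
231^4 ≡ 635^2 = 403225 ≡ 64
231^8 ≡ 64^2 = 4096 ≡ 238
231^16 ≡ 238^2 = 56644 ≡ 60
231^32 ≡ 60^2 = 3600 ≡ 385
231^64 ≡ 385^2 = 148225 ≡ 335
231^128 ≡ 335^2 = 112225 ≡ 343
192 = 128 + 64, so 231^192 ≡ 343·335 ≡ 451 (mod 643)
192^2 = 36864 ≡ 213
192^4 ≡ 213^2 = 45369 ≡ 359
192^8 ≡ 359^2 = 128881 ≡ 281
12 = 8 + 4, so 192^12 ≡ 281·359 ≡ 571 (mod 643)
y^r · r^s ≡ 451·571 = 257521 ≡ 321 (mod 643)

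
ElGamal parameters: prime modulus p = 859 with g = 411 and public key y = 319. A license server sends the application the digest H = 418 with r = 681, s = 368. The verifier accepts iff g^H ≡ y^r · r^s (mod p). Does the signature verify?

verifies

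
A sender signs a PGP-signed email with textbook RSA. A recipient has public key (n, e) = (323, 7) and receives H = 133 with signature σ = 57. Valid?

yes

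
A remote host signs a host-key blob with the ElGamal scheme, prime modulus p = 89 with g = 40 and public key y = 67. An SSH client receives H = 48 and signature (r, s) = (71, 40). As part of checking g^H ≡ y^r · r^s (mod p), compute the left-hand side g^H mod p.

40^2 = 1600 ≡ 87
40^4 ≡ 87^2 = 7569 ≡ 4
40^8 ≡ 4^2 = 16
40^16 ≡ 16^2 = 256 ≡ 78
40^32 ≡ 78^2 = 6084 ≡ 32
48 = 32 + 16, so 40^48 ≡ 32·78 ≡ 4 (mod 89)

4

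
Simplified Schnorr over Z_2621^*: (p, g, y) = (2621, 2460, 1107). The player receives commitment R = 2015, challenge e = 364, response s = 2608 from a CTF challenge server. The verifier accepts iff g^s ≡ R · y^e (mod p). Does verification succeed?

fails

g^s mod p:
2460^2 = 6051600 ≡ 2332
2460^4 ≡ 2332^2 = 5438224 ≡ 2270
2460^8 ≡ 2270^2 = 5152900 ≡ 14
2460^16 ≡ 14^2 = 196
2460^32 ≡ 196^2 = 38416 ≡ 1722
2460^64 ≡ 1722^2 = 2965284 ≡ 933
2460^128 ≡ 933^2 = 870489 ≡ 317
2460^256 ≡ 317^2 = 100489 ≡ 891
2460^512 ≡ 891^2 = 793881 ≡ 2339
2460^1024 ≡ 2339^2 = 5470921 ≡ 894
2460^2048 ≡ 894^2 = 799236 ≡ 2452
2608 = 2048 + 512 + 32 + 16, so 2460^2608 ≡ 2452·2339·1722·196 ≡ 1750 (mod 2621)
R · y^e mod p:
1107^2 = 1225449 ≡ 1442
1107^4 ≡ 1442^2 = 2079364 ≡ 911
1107^8 ≡ 911^2 = 829921 ≡ 1685
1107^16 ≡ 1685^2 = 2839225 ≡ 682
1107^32 ≡ 682^2 = 465124 ≡ 1207
1107^64 ≡ 1207^2 = 1456849 ≡ 2194
1107^128 ≡ 2194^2 = 4813636 ≡ 1480
1107^256 ≡ 1480^2 = 2190400 ≡ 1865
364 = 256 + 64 + 32 + 8 + 4, so 1107^364 ≡ 1865·2194·1207·1685·911 ≡ 2162 (mod 2621)
2015·2162 = 4356430 ≡ 328 (mod 2621)
1750 ≠ 328; the check fails.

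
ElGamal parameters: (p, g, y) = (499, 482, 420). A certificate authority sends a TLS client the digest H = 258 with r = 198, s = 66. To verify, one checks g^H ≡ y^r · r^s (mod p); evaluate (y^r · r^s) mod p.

420^2 = 176400 ≡ 253
420^4 ≡ 253^2 = 64009 ≡ 137
420^8 ≡ 137^2 = 18769 ≡ 306
420^16 ≡ 306^2 = 93636 ≡ 323
420^32 ≡ 323^2 = 104329 ≡ 38
420^64 ≡ 38^2 = 1444 ≡ 446
420^128 ≡ 446^2 = 198916 ≡ 314
198 = 128 + 64 + 4 + 2, so 420^198 ≡ 314·446·137·253 ≡ 169 (mod 499)
198^2 = 39204 ≡ 282
198^4 ≡ 282^2 = 79524 ≡ 183
198^8 ≡ 183^2 = 33489 ≡ 56
198^16 ≡ 56^2 = 3136 ≡ 142
198^32 ≡ 142^2 = 20164 ≡ 204
198^64 ≡ 204^2 = 41616 ≡ 199
66 = 64 + 2, so 198^66 ≡ 199·282 ≡ 230 (mod 499)
y^r · r^s ≡ 169·230 = 38870 ≡ 447 (mod 499)

447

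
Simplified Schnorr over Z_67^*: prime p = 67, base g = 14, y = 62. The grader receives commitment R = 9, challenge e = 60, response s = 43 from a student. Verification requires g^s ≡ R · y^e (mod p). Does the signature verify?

g^s mod p:
14^43 mod 67 = 24
R · y^e mod p:
62^60 mod 67 = 24
9·24 = 216 ≡ 15 (mod 67)
24 ≠ 15; the check fails.

does not verify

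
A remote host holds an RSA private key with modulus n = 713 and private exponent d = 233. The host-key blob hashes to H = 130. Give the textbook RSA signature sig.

Squares mod 713: H^1≡130, H^2≡501, H^4≡25, H^8≡625, H^16≡614, H^32≡532, H^64≡676, H^128≡656
233 = 128 + 64 + 32 + 8 + 1, so H^233 ≡ 656·676·532·625·130 ≡ 212 (mod 713)

212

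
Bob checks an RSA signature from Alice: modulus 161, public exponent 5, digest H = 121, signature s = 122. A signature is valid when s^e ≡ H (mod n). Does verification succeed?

s^2 ≡ 122^2 = 14884 ≡ 72
s^4 ≡ 72^2 = 5184 ≡ 32
5 = 4 + 1, so s^5 ≡ 32·122 ≡ 40 (mod 161)
40 ≠ 121, so verification fails.

fails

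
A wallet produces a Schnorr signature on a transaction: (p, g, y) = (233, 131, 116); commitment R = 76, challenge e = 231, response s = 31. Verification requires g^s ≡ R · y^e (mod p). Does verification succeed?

g^s mod p:
131^31 mod 233 = 81
R · y^e mod p:
116^231 mod 233 = 231
76·231 = 17556 ≡ 81 (mod 233)
81 ≡ 81 (mod 233); signature holds.

passes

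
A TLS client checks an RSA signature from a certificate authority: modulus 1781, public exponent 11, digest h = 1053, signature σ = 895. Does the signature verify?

does not verify

σ^11 mod 1781 = 1267
1267 ≠ 1053, so verification fails.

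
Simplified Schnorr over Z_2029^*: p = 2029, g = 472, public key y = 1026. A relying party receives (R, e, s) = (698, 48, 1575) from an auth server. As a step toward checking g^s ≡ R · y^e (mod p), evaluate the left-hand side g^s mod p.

1687

472^2 = 222784 ≡ 1623
472^4 ≡ 1623^2 = 2634129 ≡ 487
472^8 ≡ 487^2 = 237169 ≡ 1805
472^16 ≡ 1805^2 = 3258025 ≡ 1480
472^32 ≡ 1480^2 = 2190400 ≡ 1109
472^64 ≡ 1109^2 = 1229881 ≡ 307
472^128 ≡ 307^2 = 94249 ≡ 915
472^256 ≡ 915^2 = 837225 ≡ 1277
472^512 ≡ 1277^2 = 1630729 ≡ 1442
472^1024 ≡ 1442^2 = 2079364 ≡ 1668
1575 = 1024 + 512 + 32 + 4 + 2 + 1, so 472^1575 ≡ 1668·1442·1109·487·1623·472 ≡ 1687 (mod 2029)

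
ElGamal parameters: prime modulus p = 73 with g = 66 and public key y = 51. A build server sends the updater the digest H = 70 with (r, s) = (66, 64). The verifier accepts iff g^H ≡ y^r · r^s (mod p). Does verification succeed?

Left side g^H mod p:
66^2 = 4356 ≡ 49
66^4 ≡ 49^2 = 2401 ≡ 65
66^8 ≡ 65^2 = 4225 ≡ 64
66^16 ≡ 64^2 = 4096 ≡ 8
66^32 ≡ 8^2 = 64
66^64 ≡ 64^2 = 4096 ≡ 8
70 = 64 + 4 + 2, so 66^70 ≡ 8·65·49 ≡ 3 (mod 73)
Right side y^r · r^s mod p:
51^2 = 2601 ≡ 46
51^4 ≡ 46^2 = 2116 ≡ 72
51^8 ≡ 72^2 = 5184 ≡ 1
51^16 ≡ 1^2 = 1
51^32 ≡ 1^2 = 1
51^64 ≡ 1^2 = 1
66 = 64 + 2, so 51^66 ≡ 1·46 ≡ 46 (mod 73)
66^2 = 4356 ≡ 49
66^4 ≡ 49^2 = 2401 ≡ 65
66^8 ≡ 65^2 = 4225 ≡ 64
66^16 ≡ 64^2 = 4096 ≡ 8
66^32 ≡ 8^2 = 64
66^64 ≡ 64^2 = 4096 ≡ 8
46·8 = 368 ≡ 3 (mod 73)
3 ≡ 3 (mod 73), so the signature is genuine.

passes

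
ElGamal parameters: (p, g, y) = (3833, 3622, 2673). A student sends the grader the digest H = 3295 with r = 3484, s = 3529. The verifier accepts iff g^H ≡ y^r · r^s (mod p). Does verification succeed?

fails

Left side g^H mod p:
3622^3295 mod 3833 = 1014
Right side y^r · r^s mod p:
2673^3484 mod 3833 = 2265
3484^3529 mod 3833 = 1261
2265·1261 = 2856165 ≡ 580 (mod 3833)
1014 ≠ 580, so verification fails.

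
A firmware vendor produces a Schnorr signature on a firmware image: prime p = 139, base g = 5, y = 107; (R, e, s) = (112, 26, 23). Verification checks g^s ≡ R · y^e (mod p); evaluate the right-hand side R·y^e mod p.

96

Squares mod 139: 107^1≡107, 107^2≡51, 107^4≡99, 107^8≡71, 107^16≡37
26 = 16 + 8 + 2, so 107^26 ≡ 37·71·51 ≡ 120 (mod 139)
R · y^e ≡ 112·120 = 13440 ≡ 96 (mod 139)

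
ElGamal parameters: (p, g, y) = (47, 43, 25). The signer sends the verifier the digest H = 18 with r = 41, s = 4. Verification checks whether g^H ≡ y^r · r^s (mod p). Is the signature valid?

Left side g^H mod p:
43^2 = 1849 ≡ 16
43^4 ≡ 16^2 = 256 ≡ 21
43^8 ≡ 21^2 = 441 ≡ 18
43^16 ≡ 18^2 = 324 ≡ 42
18 = 16 + 2, so 43^18 ≡ 42·16 ≡ 14 (mod 47)
Right side y^r · r^s mod p:
25^2 = 625 ≡ 14
25^4 ≡ 14^2 = 196 ≡ 8
25^8 ≡ 8^2 = 64 ≡ 17
25^16 ≡ 17^2 = 289 ≡ 7
25^32 ≡ 7^2 = 49 ≡ 2
41 = 32 + 8 + 1, so 25^41 ≡ 2·17·25 ≡ 4 (mod 47)
41^2 = 1681 ≡ 36
41^4 ≡ 36^2 = 1296 ≡ 27
4·27 = 108 ≡ 14 (mod 47)
14 ≡ 14 (mod 47), so the signature is genuine.

valid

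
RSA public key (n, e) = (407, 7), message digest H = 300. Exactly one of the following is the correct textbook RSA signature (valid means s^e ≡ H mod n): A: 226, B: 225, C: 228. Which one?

Candidate A: Squares mod 407: 226^1≡226, 226^2≡201, 226^4≡108; 7 = 4 + 2 + 1, so 226^7 ≡ 108·201·226 ≡ 30 (mod 407)
Candidate B: Squares mod 407: 225^1≡225, 225^2≡157, 225^4≡229; 7 = 4 + 2 + 1, so 225^7 ≡ 229·157·225 ≡ 300 (mod 407)
  → matches H = 300
Candidate C: Squares mod 407: 228^1≡228, 228^2≡295, 228^4≡334; 7 = 4 + 2 + 1, so 228^7 ≡ 334·295·228 ≡ 68 (mod 407)

B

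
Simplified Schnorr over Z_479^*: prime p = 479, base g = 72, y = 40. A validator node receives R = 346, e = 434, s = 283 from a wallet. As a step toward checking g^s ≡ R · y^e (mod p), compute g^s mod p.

100

Squares mod 479: 72^1≡72, 72^2≡394, 72^4≡40, 72^8≡163, 72^16≡224, 72^32≡360, 72^64≡270, 72^128≡92, 72^256≡321
283 = 256 + 16 + 8 + 2 + 1, so 72^283 ≡ 321·224·163·394·72 ≡ 100 (mod 479)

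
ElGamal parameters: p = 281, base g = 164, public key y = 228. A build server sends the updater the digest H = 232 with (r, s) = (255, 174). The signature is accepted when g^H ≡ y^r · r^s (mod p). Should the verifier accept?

accept

Left side g^H mod p:
Squares mod 281: 164^1≡164, 164^2≡201, 164^4≡218, 164^8≡35, 164^16≡101, 164^32≡85, 164^64≡200, 164^128≡98
232 = 128 + 64 + 32 + 8, so 164^232 ≡ 98·200·85·35 ≡ 252 (mod 281)
Right side y^r · r^s mod p:
Squares mod 281: 228^1≡228, 228^2≡280, 228^4≡1, 228^8≡1, 228^16≡1, 228^32≡1, 228^64≡1, 228^128≡1
255 = 128 + 64 + 32 + 16 + 8 + 4 + 2 + 1, so 228^255 ≡ 1·1·1·1·1·1·280·228 ≡ 53 (mod 281)
Squares mod 281: 255^1≡255, 255^2≡114, 255^4≡70, 255^8≡123, 255^16≡236, 255^32≡58, 255^64≡273, 255^128≡64
174 = 128 + 32 + 8 + 4 + 2, so 255^174 ≡ 64·58·123·70·114 ≡ 132 (mod 281)
53·132 = 6996 ≡ 252 (mod 281)
252 ≡ 252 (mod 281), so the signature is genuine.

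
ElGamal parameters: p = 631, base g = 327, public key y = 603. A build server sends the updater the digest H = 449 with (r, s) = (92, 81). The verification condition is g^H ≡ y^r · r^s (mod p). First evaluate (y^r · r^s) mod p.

92

Squares mod 631: 603^1≡603, 603^2≡153, 603^4≡62, 603^8≡58, 603^16≡209, 603^32≡142, 603^64≡603
92 = 64 + 16 + 8 + 4, so 603^92 ≡ 603·209·58·62 ≡ 58 (mod 631)
Squares mod 631: 92^1≡92, 92^2≡261, 92^4≡604, 92^8≡98, 92^16≡139, 92^32≡391, 92^64≡179
81 = 64 + 16 + 1, so 92^81 ≡ 179·139·92 ≡ 415 (mod 631)
y^r · r^s ≡ 58·415 = 24070 ≡ 92 (mod 631)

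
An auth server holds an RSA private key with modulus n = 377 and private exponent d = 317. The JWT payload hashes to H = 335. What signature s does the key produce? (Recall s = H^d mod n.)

H^2 ≡ 335^2 = 112225 ≡ 256
H^4 ≡ 256^2 = 65536 ≡ 315
H^8 ≡ 315^2 = 99225 ≡ 74
H^16 ≡ 74^2 = 5476 ≡ 198
H^32 ≡ 198^2 = 39204 ≡ 373
H^64 ≡ 373^2 = 139129 ≡ 16
H^128 ≡ 16^2 = 256
H^256 ≡ 256^2 = 65536 ≡ 315
317 = 256 + 32 + 16 + 8 + 4 + 1, so H^317 ≡ 315·373·198·74·315·335 ≡ 82 (mod 377)

82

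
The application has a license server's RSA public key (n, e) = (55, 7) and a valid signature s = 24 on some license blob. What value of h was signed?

s^2 ≡ 24^2 = 576 ≡ 26
s^4 ≡ 26^2 = 676 ≡ 16
7 = 4 + 2 + 1, so s^7 ≡ 16·26·24 ≡ 29 (mod 55)

29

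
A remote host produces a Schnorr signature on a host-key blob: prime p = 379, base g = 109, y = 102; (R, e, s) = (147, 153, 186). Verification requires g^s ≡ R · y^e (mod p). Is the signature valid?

g^s mod p:
109^186 mod 379 = 352
R · y^e mod p:
102^153 mod 379 = 286
147·286 = 42042 ≡ 352 (mod 379)
352 ≡ 352 (mod 379); signature holds.

valid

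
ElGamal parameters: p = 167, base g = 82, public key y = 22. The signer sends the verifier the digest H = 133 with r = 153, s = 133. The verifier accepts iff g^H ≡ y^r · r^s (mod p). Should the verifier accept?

Left side g^H mod p:
82^133 mod 167 = 86
Right side y^r · r^s mod p:
22^153 mod 167 = 112
153^133 mod 167 = 129
112·129 = 14448 ≡ 86 (mod 167)
86 ≡ 86 (mod 167), so the signature is genuine.

accept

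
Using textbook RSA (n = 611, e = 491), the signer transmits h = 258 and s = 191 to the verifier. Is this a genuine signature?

forged

s^2 ≡ 191^2 = 36481 ≡ 432
s^4 ≡ 432^2 = 186624 ≡ 269
s^8 ≡ 269^2 = 72361 ≡ 263
s^16 ≡ 263^2 = 69169 ≡ 126
s^32 ≡ 126^2 = 15876 ≡ 601
s^64 ≡ 601^2 = 361201 ≡ 100
s^128 ≡ 100^2 = 10000 ≡ 224
s^256 ≡ 224^2 = 50176 ≡ 74
491 = 256 + 128 + 64 + 32 + 8 + 2 + 1, so s^491 ≡ 74·224·100·601·263·432·191 ≡ 263 (mod 611)
263 ≠ 258, so verification fails.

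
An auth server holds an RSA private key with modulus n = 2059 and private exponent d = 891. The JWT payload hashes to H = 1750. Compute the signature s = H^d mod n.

Squares mod 2059: H^1≡1750, H^2≡767, H^4≡1474, H^8≡431, H^16≡451, H^32≡1619, H^64≡54, H^128≡857, H^256≡1445, H^512≡199
891 = 512 + 256 + 64 + 32 + 16 + 8 + 2 + 1, so H^891 ≡ 199·1445·54·1619·451·431·767·1750 ≡ 330 (mod 2059)

330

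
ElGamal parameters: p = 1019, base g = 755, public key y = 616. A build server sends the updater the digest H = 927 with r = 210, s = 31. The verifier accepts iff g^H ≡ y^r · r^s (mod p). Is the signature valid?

Left side g^H mod p:
Squares mod 1019: 755^1≡755, 755^2≡404, 755^4≡176, 755^8≡406, 755^16≡777, 755^32≡481, 755^64≡48, 755^128≡266, 755^256≡445, 755^512≡339
927 = 512 + 256 + 128 + 16 + 8 + 4 + 2 + 1, so 755^927 ≡ 339·445·266·777·406·176·404·755 ≡ 320 (mod 1019)
Right side y^r · r^s mod p:
Squares mod 1019: 616^1≡616, 616^2≡388, 616^4≡751, 616^8≡494, 616^16≡495, 616^32≡465, 616^64≡197, 616^128≡87
210 = 128 + 64 + 16 + 2, so 616^210 ≡ 87·197·495·388 ≡ 899 (mod 1019)
Squares mod 1019: 210^1≡210, 210^2≡283, 210^4≡607, 210^8≡590, 210^16≡621
31 = 16 + 8 + 4 + 2 + 1, so 210^31 ≡ 621·590·607·283·210 ≡ 337 (mod 1019)
899·337 = 302963 ≡ 320 (mod 1019)
320 ≡ 320 (mod 1019), so the signature is genuine.

valid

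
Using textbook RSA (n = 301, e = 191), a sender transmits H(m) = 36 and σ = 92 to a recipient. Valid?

yes

σ^2 ≡ 92^2 = 8464 ≡ 36
σ^4 ≡ 36^2 = 1296 ≡ 92
σ^8 ≡ 92^2 = 8464 ≡ 36
σ^16 ≡ 36^2 = 1296 ≡ 92
σ^32 ≡ 92^2 = 8464 ≡ 36
σ^64 ≡ 36^2 = 1296 ≡ 92
σ^128 ≡ 92^2 = 8464 ≡ 36
191 = 128 + 32 + 16 + 8 + 4 + 2 + 1, so σ^191 ≡ 36·36·92·36·92·36·92 ≡ 36 (mod 301)
Since 36 equals the digest 36, verification succeeds.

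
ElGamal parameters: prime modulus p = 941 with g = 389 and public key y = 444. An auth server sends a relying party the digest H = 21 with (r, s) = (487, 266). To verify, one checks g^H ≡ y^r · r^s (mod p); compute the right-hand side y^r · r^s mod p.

Squares mod 941: 444^1≡444, 444^2≡467, 444^4≡718, 444^8≡797, 444^16≡34, 444^32≡215, 444^64≡116, 444^128≡282, 444^256≡480
487 = 256 + 128 + 64 + 32 + 4 + 2 + 1, so 444^487 ≡ 480·282·116·215·718·467·444 ≡ 901 (mod 941)
Squares mod 941: 487^1≡487, 487^2≡37, 487^4≡428, 487^8≡630, 487^16≡739, 487^32≡341, 487^64≡538, 487^128≡557, 487^256≡660
266 = 256 + 8 + 2, so 487^266 ≡ 660·630·37 ≡ 191 (mod 941)
y^r · r^s ≡ 901·191 = 172091 ≡ 829 (mod 941)

829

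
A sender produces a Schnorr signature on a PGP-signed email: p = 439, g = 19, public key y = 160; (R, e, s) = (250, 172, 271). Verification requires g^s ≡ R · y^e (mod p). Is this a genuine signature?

g^s mod p:
Squares mod 439: 19^1≡19, 19^2≡361, 19^4≡377, 19^8≡332, 19^16≡35, 19^32≡347, 19^64≡123, 19^128≡203, 19^256≡382
271 = 256 + 8 + 4 + 2 + 1, so 19^271 ≡ 382·332·377·361·19 ≡ 334 (mod 439)
R · y^e mod p:
Squares mod 439: 160^1≡160, 160^2≡138, 160^4≡167, 160^8≡232, 160^16≡266, 160^32≡77, 160^64≡222, 160^128≡116
172 = 128 + 32 + 8 + 4, so 160^172 ≡ 116·77·232·167 ≡ 342 (mod 439)
250·342 = 85500 ≡ 334 (mod 439)
334 ≡ 334 (mod 439); signature holds.

genuine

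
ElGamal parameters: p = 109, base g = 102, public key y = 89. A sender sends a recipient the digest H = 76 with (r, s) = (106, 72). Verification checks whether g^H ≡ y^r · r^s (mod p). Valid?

yes

Left side g^H mod p:
Squares mod 109: 102^1≡102, 102^2≡49, 102^4≡3, 102^8≡9, 102^16≡81, 102^32≡21, 102^64≡5
76 = 64 + 8 + 4, so 102^76 ≡ 5·9·3 ≡ 26 (mod 109)
Right side y^r · r^s mod p:
Squares mod 109: 89^1≡89, 89^2≡73, 89^4≡97, 89^8≡35, 89^16≡26, 89^32≡22, 89^64≡48
106 = 64 + 32 + 8 + 2, so 89^106 ≡ 48·22·35·73 ≡ 3 (mod 109)
Squares mod 109: 106^1≡106, 106^2≡9, 106^4≡81, 106^8≡21, 106^16≡5, 106^32≡25, 106^64≡80
72 = 64 + 8, so 106^72 ≡ 80·21 ≡ 45 (mod 109)
3·45 = 135 ≡ 26 (mod 109)
26 ≡ 26 (mod 109), so the signature is genuine.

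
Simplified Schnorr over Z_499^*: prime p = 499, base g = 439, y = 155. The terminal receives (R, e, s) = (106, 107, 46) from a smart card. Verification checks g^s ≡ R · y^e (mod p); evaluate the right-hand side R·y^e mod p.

91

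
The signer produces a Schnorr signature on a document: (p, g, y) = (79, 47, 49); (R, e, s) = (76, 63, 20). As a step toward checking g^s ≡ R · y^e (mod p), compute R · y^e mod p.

49^2 = 2401 ≡ 31
49^4 ≡ 31^2 = 961 ≡ 13
49^8 ≡ 13^2 = 169 ≡ 11
49^16 ≡ 11^2 = 121 ≡ 42
49^32 ≡ 42^2 = 1764 ≡ 26
63 = 32 + 16 + 8 + 4 + 2 + 1, so 49^63 ≡ 26·42·11·13·31·49 ≡ 67 (mod 79)
R · y^e ≡ 76·67 = 5092 ≡ 36 (mod 79)

36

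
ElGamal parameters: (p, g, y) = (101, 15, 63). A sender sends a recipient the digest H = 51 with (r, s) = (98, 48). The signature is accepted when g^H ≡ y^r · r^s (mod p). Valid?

no

Left side g^H mod p:
Squares mod 101: 15^1≡15, 15^2≡23, 15^4≡24, 15^8≡71, 15^16≡92, 15^32≡81
51 = 32 + 16 + 2 + 1, so 15^51 ≡ 81·92·23·15 ≡ 86 (mod 101)
Right side y^r · r^s mod p:
Squares mod 101: 63^1≡63, 63^2≡30, 63^4≡92, 63^8≡81, 63^16≡97, 63^32≡16, 63^64≡54
98 = 64 + 32 + 2, so 63^98 ≡ 54·16·30 ≡ 64 (mod 101)
Squares mod 101: 98^1≡98, 98^2≡9, 98^4≡81, 98^8≡97, 98^16≡16, 98^32≡54
48 = 32 + 16, so 98^48 ≡ 54·16 ≡ 56 (mod 101)
64·56 = 3584 ≡ 49 (mod 101)
86 ≠ 49, so verification fails.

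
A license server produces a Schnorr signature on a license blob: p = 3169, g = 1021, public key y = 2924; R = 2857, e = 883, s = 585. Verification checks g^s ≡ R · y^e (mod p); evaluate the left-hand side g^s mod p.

Squares mod 3169: 1021^1≡1021, 1021^2≡3009, 1021^4≡248, 1021^8≡1293, 1021^16≡1786, 1021^32≡1782, 1021^64≡186, 1021^128≡2906, 1021^256≡2620, 1021^512≡346
585 = 512 + 64 + 8 + 1, so 1021^585 ≡ 346·186·1293·1021 ≡ 1463 (mod 3169)

1463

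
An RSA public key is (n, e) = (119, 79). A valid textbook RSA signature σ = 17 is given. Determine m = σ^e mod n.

17

σ^2 ≡ 17^2 = 289 ≡ 51
σ^4 ≡ 51^2 = 2601 ≡ 102
σ^8 ≡ 102^2 = 10404 ≡ 51
σ^16 ≡ 51^2 = 2601 ≡ 102
σ^32 ≡ 102^2 = 10404 ≡ 51
σ^64 ≡ 51^2 = 2601 ≡ 102
79 = 64 + 8 + 4 + 2 + 1, so σ^79 ≡ 102·51·102·51·17 ≡ 17 (mod 119)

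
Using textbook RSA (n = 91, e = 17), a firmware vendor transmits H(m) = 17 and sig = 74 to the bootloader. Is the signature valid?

invalid

sig^2 ≡ 74^2 = 5476 ≡ 16
sig^4 ≡ 16^2 = 256 ≡ 74
sig^8 ≡ 74^2 = 5476 ≡ 16
sig^16 ≡ 16^2 = 256 ≡ 74
17 = 16 + 1, so sig^17 ≡ 74·74 ≡ 16 (mod 91)
The recovered value 16 does not match the digest 17.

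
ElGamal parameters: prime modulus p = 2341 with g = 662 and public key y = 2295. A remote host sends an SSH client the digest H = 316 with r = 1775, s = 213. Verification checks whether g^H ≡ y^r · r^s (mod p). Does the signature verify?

Left side g^H mod p:
662^2 = 438244 ≡ 477
662^4 ≡ 477^2 = 227529 ≡ 452
662^8 ≡ 452^2 = 204304 ≡ 637
662^16 ≡ 637^2 = 405769 ≡ 776
662^32 ≡ 776^2 = 602176 ≡ 539
662^64 ≡ 539^2 = 290521 ≡ 237
662^128 ≡ 237^2 = 56169 ≡ 2326
662^256 ≡ 2326^2 = 5410276 ≡ 225
316 = 256 + 32 + 16 + 8 + 4, so 662^316 ≡ 225·539·776·637·452 ≡ 610 (mod 2341)
Right side y^r · r^s mod p:
2295^2 = 5267025 ≡ 2116
2295^4 ≡ 2116^2 = 4477456 ≡ 1464
2295^8 ≡ 1464^2 = 2143296 ≡ 1281
2295^16 ≡ 1281^2 = 1640961 ≡ 2261
2295^32 ≡ 2261^2 = 5112121 ≡ 1718
2295^64 ≡ 1718^2 = 2951524 ≡ 1864
2295^128 ≡ 1864^2 = 3474496 ≡ 452
2295^256 ≡ 452^2 = 204304 ≡ 637
2295^512 ≡ 637^2 = 405769 ≡ 776
2295^1024 ≡ 776^2 = 602176 ≡ 539
1775 = 1024 + 512 + 128 + 64 + 32 + 8 + 4 + 2 + 1, so 2295^1775 ≡ 539·776·452·1864·1718·1281·1464·2116·2295 ≡ 995 (mod 2341)
1775^2 = 3150625 ≡ 1980
1775^4 ≡ 1980^2 = 3920400 ≡ 1566
1775^8 ≡ 1566^2 = 2452356 ≡ 1329
1775^16 ≡ 1329^2 = 1766241 ≡ 1127
1775^32 ≡ 1127^2 = 1270129 ≡ 1307
1775^64 ≡ 1307^2 = 1708249 ≡ 1660
1775^128 ≡ 1660^2 = 2755600 ≡ 243
213 = 128 + 64 + 16 + 4 + 1, so 1775^213 ≡ 243·1660·1127·1566·1775 ≡ 401 (mod 2341)
995·401 = 398995 ≡ 1025 (mod 2341)
610 ≠ 1025, so verification fails.

does not verify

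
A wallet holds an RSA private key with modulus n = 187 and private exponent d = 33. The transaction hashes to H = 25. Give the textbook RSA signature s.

H^33 mod 187 = 93

93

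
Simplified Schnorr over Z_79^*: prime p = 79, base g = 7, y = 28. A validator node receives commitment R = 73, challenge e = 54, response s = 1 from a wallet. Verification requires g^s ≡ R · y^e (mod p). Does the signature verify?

does not verify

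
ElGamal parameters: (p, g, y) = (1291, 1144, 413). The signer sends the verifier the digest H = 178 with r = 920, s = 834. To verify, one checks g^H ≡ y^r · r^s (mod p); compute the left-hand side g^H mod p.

1144^2 = 1308736 ≡ 953
1144^4 ≡ 953^2 = 908209 ≡ 636
1144^8 ≡ 636^2 = 404496 ≡ 413
1144^16 ≡ 413^2 = 170569 ≡ 157
1144^32 ≡ 157^2 = 24649 ≡ 120
1144^64 ≡ 120^2 = 14400 ≡ 199
1144^128 ≡ 199^2 = 39601 ≡ 871
178 = 128 + 32 + 16 + 2, so 1144^178 ≡ 871·120·157·953 ≡ 430 (mod 1291)

430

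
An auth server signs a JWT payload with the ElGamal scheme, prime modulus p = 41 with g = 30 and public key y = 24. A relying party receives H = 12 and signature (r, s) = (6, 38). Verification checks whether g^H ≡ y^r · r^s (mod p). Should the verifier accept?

Left side g^H mod p:
30^2 = 900 ≡ 39
30^4 ≡ 39^2 = 1521 ≡ 4
30^8 ≡ 4^2 = 16
12 = 8 + 4, so 30^12 ≡ 16·4 ≡ 23 (mod 41)
Right side y^r · r^s mod p:
24^2 = 576 ≡ 2
24^4 ≡ 2^2 = 4
6 = 4 + 2, so 24^6 ≡ 4·2 ≡ 8 (mod 41)
6^2 = 36
6^4 ≡ 36^2 = 1296 ≡ 25
6^8 ≡ 25^2 = 625 ≡ 10
6^16 ≡ 10^2 = 100 ≡ 18
6^32 ≡ 18^2 = 324 ≡ 37
38 = 32 + 4 + 2, so 6^38 ≡ 37·25·36 ≡ 8 (mod 41)
8·8 = 64 ≡ 23 (mod 41)
23 ≡ 23 (mod 41), so the signature is genuine.

accept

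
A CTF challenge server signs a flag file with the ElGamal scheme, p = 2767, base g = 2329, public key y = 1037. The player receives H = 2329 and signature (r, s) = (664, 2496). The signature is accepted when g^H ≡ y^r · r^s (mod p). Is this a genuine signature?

Left side g^H mod p:
Squares mod 2767: 2329^1≡2329, 2329^2≡921, 2329^4≡1539, 2329^8≡2736, 2329^16≡961, 2329^32≡2110, 2329^64≡2764, 2329^128≡9, 2329^256≡81, 2329^512≡1027, 2329^1024≡502, 2329^2048≡207
2329 = 2048 + 256 + 16 + 8 + 1, so 2329^2329 ≡ 207·81·961·2736·2329 ≡ 1171 (mod 2767)
Right side y^r · r^s mod p:
Squares mod 2767: 1037^1≡1037, 1037^2≡1773, 1037^4≡217, 1037^8≡50, 1037^16≡2500, 1037^32≡2114, 1037^64≡291, 1037^128≡1671, 1037^256≡338, 1037^512≡797
664 = 512 + 128 + 16 + 8, so 1037^664 ≡ 797·1671·2500·50 ≡ 2050 (mod 2767)
Squares mod 2767: 664^1≡664, 664^2≡943, 664^4≡1042, 664^8≡1100, 664^16≡821, 664^32≡1660, 664^64≡2435, 664^128≡2311, 664^256≡411, 664^512≡134, 664^1024≡1354, 664^2048≡1562
2496 = 2048 + 256 + 128 + 64, so 664^2496 ≡ 1562·411·2311·2435 ≡ 303 (mod 2767)
2050·303 = 621150 ≡ 1342 (mod 2767)
1171 ≠ 1342, so verification fails.

forged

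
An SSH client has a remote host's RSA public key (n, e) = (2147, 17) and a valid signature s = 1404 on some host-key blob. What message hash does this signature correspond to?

s^17 mod 2147 = 161

161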